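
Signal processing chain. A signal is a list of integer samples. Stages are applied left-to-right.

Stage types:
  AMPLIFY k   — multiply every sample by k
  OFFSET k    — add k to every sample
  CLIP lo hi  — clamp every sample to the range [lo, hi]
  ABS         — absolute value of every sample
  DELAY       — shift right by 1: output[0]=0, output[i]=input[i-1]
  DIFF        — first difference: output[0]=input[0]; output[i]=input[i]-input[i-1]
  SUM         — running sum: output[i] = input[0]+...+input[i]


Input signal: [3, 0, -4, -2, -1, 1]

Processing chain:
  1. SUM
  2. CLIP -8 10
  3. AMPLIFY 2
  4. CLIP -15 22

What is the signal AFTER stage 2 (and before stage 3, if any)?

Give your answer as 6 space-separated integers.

Answer: 3 3 -1 -3 -4 -3

Derivation:
Input: [3, 0, -4, -2, -1, 1]
Stage 1 (SUM): sum[0..0]=3, sum[0..1]=3, sum[0..2]=-1, sum[0..3]=-3, sum[0..4]=-4, sum[0..5]=-3 -> [3, 3, -1, -3, -4, -3]
Stage 2 (CLIP -8 10): clip(3,-8,10)=3, clip(3,-8,10)=3, clip(-1,-8,10)=-1, clip(-3,-8,10)=-3, clip(-4,-8,10)=-4, clip(-3,-8,10)=-3 -> [3, 3, -1, -3, -4, -3]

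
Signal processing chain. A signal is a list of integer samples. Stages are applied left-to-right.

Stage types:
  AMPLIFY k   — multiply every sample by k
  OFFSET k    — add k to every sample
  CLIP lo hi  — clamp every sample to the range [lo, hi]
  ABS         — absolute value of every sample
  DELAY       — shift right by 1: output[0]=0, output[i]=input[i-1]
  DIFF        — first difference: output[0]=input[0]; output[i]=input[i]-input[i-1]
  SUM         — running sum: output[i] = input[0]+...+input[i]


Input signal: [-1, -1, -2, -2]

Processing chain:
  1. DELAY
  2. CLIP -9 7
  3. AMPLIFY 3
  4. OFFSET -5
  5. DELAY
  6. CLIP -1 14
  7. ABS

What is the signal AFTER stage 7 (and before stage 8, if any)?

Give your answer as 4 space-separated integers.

Answer: 0 1 1 1

Derivation:
Input: [-1, -1, -2, -2]
Stage 1 (DELAY): [0, -1, -1, -2] = [0, -1, -1, -2] -> [0, -1, -1, -2]
Stage 2 (CLIP -9 7): clip(0,-9,7)=0, clip(-1,-9,7)=-1, clip(-1,-9,7)=-1, clip(-2,-9,7)=-2 -> [0, -1, -1, -2]
Stage 3 (AMPLIFY 3): 0*3=0, -1*3=-3, -1*3=-3, -2*3=-6 -> [0, -3, -3, -6]
Stage 4 (OFFSET -5): 0+-5=-5, -3+-5=-8, -3+-5=-8, -6+-5=-11 -> [-5, -8, -8, -11]
Stage 5 (DELAY): [0, -5, -8, -8] = [0, -5, -8, -8] -> [0, -5, -8, -8]
Stage 6 (CLIP -1 14): clip(0,-1,14)=0, clip(-5,-1,14)=-1, clip(-8,-1,14)=-1, clip(-8,-1,14)=-1 -> [0, -1, -1, -1]
Stage 7 (ABS): |0|=0, |-1|=1, |-1|=1, |-1|=1 -> [0, 1, 1, 1]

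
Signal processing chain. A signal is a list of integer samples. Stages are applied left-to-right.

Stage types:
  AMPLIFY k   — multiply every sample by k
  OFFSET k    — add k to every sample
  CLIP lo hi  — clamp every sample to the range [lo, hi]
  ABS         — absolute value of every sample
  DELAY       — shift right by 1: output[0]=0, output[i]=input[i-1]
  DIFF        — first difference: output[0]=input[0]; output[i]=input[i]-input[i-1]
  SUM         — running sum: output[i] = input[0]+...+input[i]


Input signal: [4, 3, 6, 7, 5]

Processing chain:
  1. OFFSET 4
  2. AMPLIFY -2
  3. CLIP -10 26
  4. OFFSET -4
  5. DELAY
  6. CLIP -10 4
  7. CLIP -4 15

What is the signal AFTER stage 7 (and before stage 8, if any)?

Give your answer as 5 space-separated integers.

Input: [4, 3, 6, 7, 5]
Stage 1 (OFFSET 4): 4+4=8, 3+4=7, 6+4=10, 7+4=11, 5+4=9 -> [8, 7, 10, 11, 9]
Stage 2 (AMPLIFY -2): 8*-2=-16, 7*-2=-14, 10*-2=-20, 11*-2=-22, 9*-2=-18 -> [-16, -14, -20, -22, -18]
Stage 3 (CLIP -10 26): clip(-16,-10,26)=-10, clip(-14,-10,26)=-10, clip(-20,-10,26)=-10, clip(-22,-10,26)=-10, clip(-18,-10,26)=-10 -> [-10, -10, -10, -10, -10]
Stage 4 (OFFSET -4): -10+-4=-14, -10+-4=-14, -10+-4=-14, -10+-4=-14, -10+-4=-14 -> [-14, -14, -14, -14, -14]
Stage 5 (DELAY): [0, -14, -14, -14, -14] = [0, -14, -14, -14, -14] -> [0, -14, -14, -14, -14]
Stage 6 (CLIP -10 4): clip(0,-10,4)=0, clip(-14,-10,4)=-10, clip(-14,-10,4)=-10, clip(-14,-10,4)=-10, clip(-14,-10,4)=-10 -> [0, -10, -10, -10, -10]
Stage 7 (CLIP -4 15): clip(0,-4,15)=0, clip(-10,-4,15)=-4, clip(-10,-4,15)=-4, clip(-10,-4,15)=-4, clip(-10,-4,15)=-4 -> [0, -4, -4, -4, -4]

Answer: 0 -4 -4 -4 -4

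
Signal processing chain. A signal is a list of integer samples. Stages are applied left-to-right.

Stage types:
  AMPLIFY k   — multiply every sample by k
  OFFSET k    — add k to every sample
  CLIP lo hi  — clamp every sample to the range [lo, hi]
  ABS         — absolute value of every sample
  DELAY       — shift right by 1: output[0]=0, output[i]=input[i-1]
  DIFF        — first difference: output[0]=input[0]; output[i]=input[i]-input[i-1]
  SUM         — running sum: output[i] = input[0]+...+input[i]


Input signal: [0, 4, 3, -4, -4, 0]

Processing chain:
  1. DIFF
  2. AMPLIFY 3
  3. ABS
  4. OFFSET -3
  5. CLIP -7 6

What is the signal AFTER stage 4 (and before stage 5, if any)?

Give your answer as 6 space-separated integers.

Answer: -3 9 0 18 -3 9

Derivation:
Input: [0, 4, 3, -4, -4, 0]
Stage 1 (DIFF): s[0]=0, 4-0=4, 3-4=-1, -4-3=-7, -4--4=0, 0--4=4 -> [0, 4, -1, -7, 0, 4]
Stage 2 (AMPLIFY 3): 0*3=0, 4*3=12, -1*3=-3, -7*3=-21, 0*3=0, 4*3=12 -> [0, 12, -3, -21, 0, 12]
Stage 3 (ABS): |0|=0, |12|=12, |-3|=3, |-21|=21, |0|=0, |12|=12 -> [0, 12, 3, 21, 0, 12]
Stage 4 (OFFSET -3): 0+-3=-3, 12+-3=9, 3+-3=0, 21+-3=18, 0+-3=-3, 12+-3=9 -> [-3, 9, 0, 18, -3, 9]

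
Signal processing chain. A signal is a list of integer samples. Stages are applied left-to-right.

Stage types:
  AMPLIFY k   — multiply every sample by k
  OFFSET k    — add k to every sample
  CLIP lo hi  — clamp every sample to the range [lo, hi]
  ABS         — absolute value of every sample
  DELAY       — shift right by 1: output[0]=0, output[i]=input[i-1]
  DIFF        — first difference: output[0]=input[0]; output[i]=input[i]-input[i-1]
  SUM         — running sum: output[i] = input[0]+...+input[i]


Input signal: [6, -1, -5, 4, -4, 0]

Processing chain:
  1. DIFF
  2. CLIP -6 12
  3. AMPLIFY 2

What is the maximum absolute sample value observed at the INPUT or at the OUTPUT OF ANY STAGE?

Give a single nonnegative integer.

Answer: 18

Derivation:
Input: [6, -1, -5, 4, -4, 0] (max |s|=6)
Stage 1 (DIFF): s[0]=6, -1-6=-7, -5--1=-4, 4--5=9, -4-4=-8, 0--4=4 -> [6, -7, -4, 9, -8, 4] (max |s|=9)
Stage 2 (CLIP -6 12): clip(6,-6,12)=6, clip(-7,-6,12)=-6, clip(-4,-6,12)=-4, clip(9,-6,12)=9, clip(-8,-6,12)=-6, clip(4,-6,12)=4 -> [6, -6, -4, 9, -6, 4] (max |s|=9)
Stage 3 (AMPLIFY 2): 6*2=12, -6*2=-12, -4*2=-8, 9*2=18, -6*2=-12, 4*2=8 -> [12, -12, -8, 18, -12, 8] (max |s|=18)
Overall max amplitude: 18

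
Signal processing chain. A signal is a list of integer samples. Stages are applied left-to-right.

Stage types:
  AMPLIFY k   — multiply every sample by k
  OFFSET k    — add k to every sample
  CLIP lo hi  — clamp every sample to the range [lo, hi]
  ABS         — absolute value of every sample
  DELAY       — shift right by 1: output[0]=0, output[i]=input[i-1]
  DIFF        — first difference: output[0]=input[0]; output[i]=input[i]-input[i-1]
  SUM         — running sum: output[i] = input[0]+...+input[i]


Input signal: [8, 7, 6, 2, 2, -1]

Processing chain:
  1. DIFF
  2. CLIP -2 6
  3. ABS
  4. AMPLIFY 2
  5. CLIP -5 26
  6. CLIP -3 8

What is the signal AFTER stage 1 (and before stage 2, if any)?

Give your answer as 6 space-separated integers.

Input: [8, 7, 6, 2, 2, -1]
Stage 1 (DIFF): s[0]=8, 7-8=-1, 6-7=-1, 2-6=-4, 2-2=0, -1-2=-3 -> [8, -1, -1, -4, 0, -3]

Answer: 8 -1 -1 -4 0 -3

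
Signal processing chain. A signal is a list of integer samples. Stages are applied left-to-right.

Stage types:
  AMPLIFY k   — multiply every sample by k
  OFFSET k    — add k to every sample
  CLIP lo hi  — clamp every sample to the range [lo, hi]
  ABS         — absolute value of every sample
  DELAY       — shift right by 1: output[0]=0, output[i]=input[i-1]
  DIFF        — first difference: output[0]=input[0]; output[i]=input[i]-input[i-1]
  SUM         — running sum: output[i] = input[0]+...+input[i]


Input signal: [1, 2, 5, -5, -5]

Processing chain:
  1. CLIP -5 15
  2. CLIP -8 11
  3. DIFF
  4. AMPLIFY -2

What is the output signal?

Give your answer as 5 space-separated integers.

Input: [1, 2, 5, -5, -5]
Stage 1 (CLIP -5 15): clip(1,-5,15)=1, clip(2,-5,15)=2, clip(5,-5,15)=5, clip(-5,-5,15)=-5, clip(-5,-5,15)=-5 -> [1, 2, 5, -5, -5]
Stage 2 (CLIP -8 11): clip(1,-8,11)=1, clip(2,-8,11)=2, clip(5,-8,11)=5, clip(-5,-8,11)=-5, clip(-5,-8,11)=-5 -> [1, 2, 5, -5, -5]
Stage 3 (DIFF): s[0]=1, 2-1=1, 5-2=3, -5-5=-10, -5--5=0 -> [1, 1, 3, -10, 0]
Stage 4 (AMPLIFY -2): 1*-2=-2, 1*-2=-2, 3*-2=-6, -10*-2=20, 0*-2=0 -> [-2, -2, -6, 20, 0]

Answer: -2 -2 -6 20 0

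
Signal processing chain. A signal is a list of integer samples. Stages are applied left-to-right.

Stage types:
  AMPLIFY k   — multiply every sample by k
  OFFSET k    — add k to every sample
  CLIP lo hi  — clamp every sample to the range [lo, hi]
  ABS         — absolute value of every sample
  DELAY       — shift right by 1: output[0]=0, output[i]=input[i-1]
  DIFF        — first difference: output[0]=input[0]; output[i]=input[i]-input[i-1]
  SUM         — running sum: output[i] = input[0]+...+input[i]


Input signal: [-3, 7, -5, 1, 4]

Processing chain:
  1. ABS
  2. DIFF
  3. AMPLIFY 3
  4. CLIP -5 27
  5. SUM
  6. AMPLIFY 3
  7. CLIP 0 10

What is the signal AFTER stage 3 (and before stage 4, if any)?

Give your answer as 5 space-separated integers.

Answer: 9 12 -6 -12 9

Derivation:
Input: [-3, 7, -5, 1, 4]
Stage 1 (ABS): |-3|=3, |7|=7, |-5|=5, |1|=1, |4|=4 -> [3, 7, 5, 1, 4]
Stage 2 (DIFF): s[0]=3, 7-3=4, 5-7=-2, 1-5=-4, 4-1=3 -> [3, 4, -2, -4, 3]
Stage 3 (AMPLIFY 3): 3*3=9, 4*3=12, -2*3=-6, -4*3=-12, 3*3=9 -> [9, 12, -6, -12, 9]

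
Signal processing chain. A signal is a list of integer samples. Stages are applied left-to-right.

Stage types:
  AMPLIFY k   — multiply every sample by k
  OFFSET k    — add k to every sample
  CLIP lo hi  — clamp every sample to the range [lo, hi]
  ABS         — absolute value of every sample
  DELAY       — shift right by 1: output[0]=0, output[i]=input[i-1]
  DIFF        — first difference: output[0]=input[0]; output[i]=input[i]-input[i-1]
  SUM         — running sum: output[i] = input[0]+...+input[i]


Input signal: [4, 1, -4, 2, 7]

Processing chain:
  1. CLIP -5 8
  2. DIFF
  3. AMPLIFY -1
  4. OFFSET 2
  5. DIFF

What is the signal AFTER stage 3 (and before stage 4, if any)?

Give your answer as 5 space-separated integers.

Input: [4, 1, -4, 2, 7]
Stage 1 (CLIP -5 8): clip(4,-5,8)=4, clip(1,-5,8)=1, clip(-4,-5,8)=-4, clip(2,-5,8)=2, clip(7,-5,8)=7 -> [4, 1, -4, 2, 7]
Stage 2 (DIFF): s[0]=4, 1-4=-3, -4-1=-5, 2--4=6, 7-2=5 -> [4, -3, -5, 6, 5]
Stage 3 (AMPLIFY -1): 4*-1=-4, -3*-1=3, -5*-1=5, 6*-1=-6, 5*-1=-5 -> [-4, 3, 5, -6, -5]

Answer: -4 3 5 -6 -5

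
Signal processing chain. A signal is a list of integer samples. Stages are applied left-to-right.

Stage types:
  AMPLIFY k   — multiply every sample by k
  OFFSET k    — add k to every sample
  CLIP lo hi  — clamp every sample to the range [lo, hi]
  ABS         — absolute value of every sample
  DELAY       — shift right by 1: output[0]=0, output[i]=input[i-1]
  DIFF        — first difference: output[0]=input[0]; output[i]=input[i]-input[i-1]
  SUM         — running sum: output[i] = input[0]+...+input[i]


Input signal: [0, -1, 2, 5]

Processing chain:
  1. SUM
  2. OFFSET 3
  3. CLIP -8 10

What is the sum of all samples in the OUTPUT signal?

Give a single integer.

Answer: 18

Derivation:
Input: [0, -1, 2, 5]
Stage 1 (SUM): sum[0..0]=0, sum[0..1]=-1, sum[0..2]=1, sum[0..3]=6 -> [0, -1, 1, 6]
Stage 2 (OFFSET 3): 0+3=3, -1+3=2, 1+3=4, 6+3=9 -> [3, 2, 4, 9]
Stage 3 (CLIP -8 10): clip(3,-8,10)=3, clip(2,-8,10)=2, clip(4,-8,10)=4, clip(9,-8,10)=9 -> [3, 2, 4, 9]
Output sum: 18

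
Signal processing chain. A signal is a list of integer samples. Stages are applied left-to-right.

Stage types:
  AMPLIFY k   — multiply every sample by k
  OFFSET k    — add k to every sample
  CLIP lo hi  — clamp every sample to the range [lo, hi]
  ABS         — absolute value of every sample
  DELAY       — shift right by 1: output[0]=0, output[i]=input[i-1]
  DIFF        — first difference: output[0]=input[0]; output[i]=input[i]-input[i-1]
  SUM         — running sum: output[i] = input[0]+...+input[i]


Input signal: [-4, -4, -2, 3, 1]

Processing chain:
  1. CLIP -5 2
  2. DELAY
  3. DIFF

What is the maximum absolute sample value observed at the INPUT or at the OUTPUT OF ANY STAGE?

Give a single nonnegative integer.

Input: [-4, -4, -2, 3, 1] (max |s|=4)
Stage 1 (CLIP -5 2): clip(-4,-5,2)=-4, clip(-4,-5,2)=-4, clip(-2,-5,2)=-2, clip(3,-5,2)=2, clip(1,-5,2)=1 -> [-4, -4, -2, 2, 1] (max |s|=4)
Stage 2 (DELAY): [0, -4, -4, -2, 2] = [0, -4, -4, -2, 2] -> [0, -4, -4, -2, 2] (max |s|=4)
Stage 3 (DIFF): s[0]=0, -4-0=-4, -4--4=0, -2--4=2, 2--2=4 -> [0, -4, 0, 2, 4] (max |s|=4)
Overall max amplitude: 4

Answer: 4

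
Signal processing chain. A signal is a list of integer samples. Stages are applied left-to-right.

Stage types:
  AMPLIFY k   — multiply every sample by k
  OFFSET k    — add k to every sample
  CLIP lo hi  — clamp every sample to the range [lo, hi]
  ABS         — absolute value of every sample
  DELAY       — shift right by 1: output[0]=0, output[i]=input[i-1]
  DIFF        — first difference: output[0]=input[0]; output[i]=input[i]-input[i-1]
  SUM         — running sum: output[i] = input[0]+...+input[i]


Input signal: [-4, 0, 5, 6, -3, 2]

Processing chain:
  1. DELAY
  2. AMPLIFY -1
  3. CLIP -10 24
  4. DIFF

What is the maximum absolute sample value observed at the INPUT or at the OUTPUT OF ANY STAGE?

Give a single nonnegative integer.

Answer: 9

Derivation:
Input: [-4, 0, 5, 6, -3, 2] (max |s|=6)
Stage 1 (DELAY): [0, -4, 0, 5, 6, -3] = [0, -4, 0, 5, 6, -3] -> [0, -4, 0, 5, 6, -3] (max |s|=6)
Stage 2 (AMPLIFY -1): 0*-1=0, -4*-1=4, 0*-1=0, 5*-1=-5, 6*-1=-6, -3*-1=3 -> [0, 4, 0, -5, -6, 3] (max |s|=6)
Stage 3 (CLIP -10 24): clip(0,-10,24)=0, clip(4,-10,24)=4, clip(0,-10,24)=0, clip(-5,-10,24)=-5, clip(-6,-10,24)=-6, clip(3,-10,24)=3 -> [0, 4, 0, -5, -6, 3] (max |s|=6)
Stage 4 (DIFF): s[0]=0, 4-0=4, 0-4=-4, -5-0=-5, -6--5=-1, 3--6=9 -> [0, 4, -4, -5, -1, 9] (max |s|=9)
Overall max amplitude: 9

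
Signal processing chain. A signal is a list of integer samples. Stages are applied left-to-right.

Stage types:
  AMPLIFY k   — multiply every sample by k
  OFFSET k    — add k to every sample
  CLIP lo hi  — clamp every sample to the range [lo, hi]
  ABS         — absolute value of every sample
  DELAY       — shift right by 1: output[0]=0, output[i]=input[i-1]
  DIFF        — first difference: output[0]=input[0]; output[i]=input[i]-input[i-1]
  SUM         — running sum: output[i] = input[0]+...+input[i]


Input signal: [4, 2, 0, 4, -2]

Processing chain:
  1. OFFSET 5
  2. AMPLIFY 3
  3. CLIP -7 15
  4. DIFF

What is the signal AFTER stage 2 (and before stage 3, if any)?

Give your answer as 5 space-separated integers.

Answer: 27 21 15 27 9

Derivation:
Input: [4, 2, 0, 4, -2]
Stage 1 (OFFSET 5): 4+5=9, 2+5=7, 0+5=5, 4+5=9, -2+5=3 -> [9, 7, 5, 9, 3]
Stage 2 (AMPLIFY 3): 9*3=27, 7*3=21, 5*3=15, 9*3=27, 3*3=9 -> [27, 21, 15, 27, 9]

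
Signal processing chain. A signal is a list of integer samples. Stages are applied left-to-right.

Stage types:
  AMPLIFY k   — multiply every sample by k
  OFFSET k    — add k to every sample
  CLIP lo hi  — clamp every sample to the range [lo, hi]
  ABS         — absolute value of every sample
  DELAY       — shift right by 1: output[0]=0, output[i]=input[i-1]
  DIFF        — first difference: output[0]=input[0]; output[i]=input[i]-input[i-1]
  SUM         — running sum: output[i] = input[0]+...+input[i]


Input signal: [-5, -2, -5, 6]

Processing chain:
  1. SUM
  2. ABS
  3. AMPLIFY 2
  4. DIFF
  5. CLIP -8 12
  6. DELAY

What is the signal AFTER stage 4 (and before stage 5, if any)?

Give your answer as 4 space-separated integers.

Input: [-5, -2, -5, 6]
Stage 1 (SUM): sum[0..0]=-5, sum[0..1]=-7, sum[0..2]=-12, sum[0..3]=-6 -> [-5, -7, -12, -6]
Stage 2 (ABS): |-5|=5, |-7|=7, |-12|=12, |-6|=6 -> [5, 7, 12, 6]
Stage 3 (AMPLIFY 2): 5*2=10, 7*2=14, 12*2=24, 6*2=12 -> [10, 14, 24, 12]
Stage 4 (DIFF): s[0]=10, 14-10=4, 24-14=10, 12-24=-12 -> [10, 4, 10, -12]

Answer: 10 4 10 -12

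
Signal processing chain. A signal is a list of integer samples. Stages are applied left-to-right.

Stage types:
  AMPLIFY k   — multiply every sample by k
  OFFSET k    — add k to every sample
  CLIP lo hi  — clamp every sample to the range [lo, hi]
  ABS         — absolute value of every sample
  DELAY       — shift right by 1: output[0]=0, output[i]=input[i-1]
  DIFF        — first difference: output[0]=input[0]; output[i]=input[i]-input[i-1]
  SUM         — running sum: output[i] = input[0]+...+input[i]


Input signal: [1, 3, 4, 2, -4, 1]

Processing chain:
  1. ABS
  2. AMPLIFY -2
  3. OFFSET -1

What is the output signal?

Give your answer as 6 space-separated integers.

Answer: -3 -7 -9 -5 -9 -3

Derivation:
Input: [1, 3, 4, 2, -4, 1]
Stage 1 (ABS): |1|=1, |3|=3, |4|=4, |2|=2, |-4|=4, |1|=1 -> [1, 3, 4, 2, 4, 1]
Stage 2 (AMPLIFY -2): 1*-2=-2, 3*-2=-6, 4*-2=-8, 2*-2=-4, 4*-2=-8, 1*-2=-2 -> [-2, -6, -8, -4, -8, -2]
Stage 3 (OFFSET -1): -2+-1=-3, -6+-1=-7, -8+-1=-9, -4+-1=-5, -8+-1=-9, -2+-1=-3 -> [-3, -7, -9, -5, -9, -3]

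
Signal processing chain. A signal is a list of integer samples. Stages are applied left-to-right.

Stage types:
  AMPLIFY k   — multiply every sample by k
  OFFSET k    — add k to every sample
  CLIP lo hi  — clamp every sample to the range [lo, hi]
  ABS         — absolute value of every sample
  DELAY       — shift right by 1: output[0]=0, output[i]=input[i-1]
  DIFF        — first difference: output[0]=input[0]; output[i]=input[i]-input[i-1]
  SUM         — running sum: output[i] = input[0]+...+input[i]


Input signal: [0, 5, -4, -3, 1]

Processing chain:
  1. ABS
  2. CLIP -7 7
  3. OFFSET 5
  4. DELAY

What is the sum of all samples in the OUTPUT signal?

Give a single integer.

Answer: 32

Derivation:
Input: [0, 5, -4, -3, 1]
Stage 1 (ABS): |0|=0, |5|=5, |-4|=4, |-3|=3, |1|=1 -> [0, 5, 4, 3, 1]
Stage 2 (CLIP -7 7): clip(0,-7,7)=0, clip(5,-7,7)=5, clip(4,-7,7)=4, clip(3,-7,7)=3, clip(1,-7,7)=1 -> [0, 5, 4, 3, 1]
Stage 3 (OFFSET 5): 0+5=5, 5+5=10, 4+5=9, 3+5=8, 1+5=6 -> [5, 10, 9, 8, 6]
Stage 4 (DELAY): [0, 5, 10, 9, 8] = [0, 5, 10, 9, 8] -> [0, 5, 10, 9, 8]
Output sum: 32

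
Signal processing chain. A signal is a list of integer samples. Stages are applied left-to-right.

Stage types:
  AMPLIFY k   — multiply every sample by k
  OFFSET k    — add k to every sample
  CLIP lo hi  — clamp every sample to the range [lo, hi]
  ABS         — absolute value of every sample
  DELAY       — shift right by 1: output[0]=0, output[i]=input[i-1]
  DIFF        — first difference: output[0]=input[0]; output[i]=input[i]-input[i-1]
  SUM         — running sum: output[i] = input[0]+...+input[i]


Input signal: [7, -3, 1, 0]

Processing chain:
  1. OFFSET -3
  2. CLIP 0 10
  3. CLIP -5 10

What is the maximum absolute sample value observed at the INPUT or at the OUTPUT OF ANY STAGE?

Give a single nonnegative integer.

Input: [7, -3, 1, 0] (max |s|=7)
Stage 1 (OFFSET -3): 7+-3=4, -3+-3=-6, 1+-3=-2, 0+-3=-3 -> [4, -6, -2, -3] (max |s|=6)
Stage 2 (CLIP 0 10): clip(4,0,10)=4, clip(-6,0,10)=0, clip(-2,0,10)=0, clip(-3,0,10)=0 -> [4, 0, 0, 0] (max |s|=4)
Stage 3 (CLIP -5 10): clip(4,-5,10)=4, clip(0,-5,10)=0, clip(0,-5,10)=0, clip(0,-5,10)=0 -> [4, 0, 0, 0] (max |s|=4)
Overall max amplitude: 7

Answer: 7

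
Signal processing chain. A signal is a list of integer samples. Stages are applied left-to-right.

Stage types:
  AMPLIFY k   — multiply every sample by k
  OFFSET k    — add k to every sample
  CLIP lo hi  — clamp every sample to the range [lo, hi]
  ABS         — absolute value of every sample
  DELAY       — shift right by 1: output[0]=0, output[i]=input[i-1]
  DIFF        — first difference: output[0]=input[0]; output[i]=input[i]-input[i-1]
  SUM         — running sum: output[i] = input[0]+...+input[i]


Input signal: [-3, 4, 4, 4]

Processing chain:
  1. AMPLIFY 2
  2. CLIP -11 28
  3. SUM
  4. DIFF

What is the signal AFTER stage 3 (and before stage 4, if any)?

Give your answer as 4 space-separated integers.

Input: [-3, 4, 4, 4]
Stage 1 (AMPLIFY 2): -3*2=-6, 4*2=8, 4*2=8, 4*2=8 -> [-6, 8, 8, 8]
Stage 2 (CLIP -11 28): clip(-6,-11,28)=-6, clip(8,-11,28)=8, clip(8,-11,28)=8, clip(8,-11,28)=8 -> [-6, 8, 8, 8]
Stage 3 (SUM): sum[0..0]=-6, sum[0..1]=2, sum[0..2]=10, sum[0..3]=18 -> [-6, 2, 10, 18]

Answer: -6 2 10 18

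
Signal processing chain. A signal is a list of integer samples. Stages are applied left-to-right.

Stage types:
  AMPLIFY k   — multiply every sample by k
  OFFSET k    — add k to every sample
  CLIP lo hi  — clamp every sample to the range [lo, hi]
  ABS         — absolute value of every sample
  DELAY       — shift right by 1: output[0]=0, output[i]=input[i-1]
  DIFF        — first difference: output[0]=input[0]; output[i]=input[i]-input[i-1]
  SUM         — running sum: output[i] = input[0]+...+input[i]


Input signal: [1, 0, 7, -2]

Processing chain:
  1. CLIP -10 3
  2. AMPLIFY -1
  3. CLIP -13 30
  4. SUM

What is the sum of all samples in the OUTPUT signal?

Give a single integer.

Input: [1, 0, 7, -2]
Stage 1 (CLIP -10 3): clip(1,-10,3)=1, clip(0,-10,3)=0, clip(7,-10,3)=3, clip(-2,-10,3)=-2 -> [1, 0, 3, -2]
Stage 2 (AMPLIFY -1): 1*-1=-1, 0*-1=0, 3*-1=-3, -2*-1=2 -> [-1, 0, -3, 2]
Stage 3 (CLIP -13 30): clip(-1,-13,30)=-1, clip(0,-13,30)=0, clip(-3,-13,30)=-3, clip(2,-13,30)=2 -> [-1, 0, -3, 2]
Stage 4 (SUM): sum[0..0]=-1, sum[0..1]=-1, sum[0..2]=-4, sum[0..3]=-2 -> [-1, -1, -4, -2]
Output sum: -8

Answer: -8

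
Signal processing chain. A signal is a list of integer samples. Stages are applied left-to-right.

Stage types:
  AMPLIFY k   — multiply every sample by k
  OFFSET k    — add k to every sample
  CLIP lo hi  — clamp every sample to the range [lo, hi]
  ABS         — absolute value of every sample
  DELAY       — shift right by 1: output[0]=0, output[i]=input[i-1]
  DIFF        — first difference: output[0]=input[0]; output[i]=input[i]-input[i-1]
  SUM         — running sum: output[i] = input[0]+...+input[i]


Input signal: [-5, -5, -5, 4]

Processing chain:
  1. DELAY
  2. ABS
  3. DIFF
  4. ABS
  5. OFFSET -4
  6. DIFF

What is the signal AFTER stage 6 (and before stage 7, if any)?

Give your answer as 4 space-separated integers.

Input: [-5, -5, -5, 4]
Stage 1 (DELAY): [0, -5, -5, -5] = [0, -5, -5, -5] -> [0, -5, -5, -5]
Stage 2 (ABS): |0|=0, |-5|=5, |-5|=5, |-5|=5 -> [0, 5, 5, 5]
Stage 3 (DIFF): s[0]=0, 5-0=5, 5-5=0, 5-5=0 -> [0, 5, 0, 0]
Stage 4 (ABS): |0|=0, |5|=5, |0|=0, |0|=0 -> [0, 5, 0, 0]
Stage 5 (OFFSET -4): 0+-4=-4, 5+-4=1, 0+-4=-4, 0+-4=-4 -> [-4, 1, -4, -4]
Stage 6 (DIFF): s[0]=-4, 1--4=5, -4-1=-5, -4--4=0 -> [-4, 5, -5, 0]

Answer: -4 5 -5 0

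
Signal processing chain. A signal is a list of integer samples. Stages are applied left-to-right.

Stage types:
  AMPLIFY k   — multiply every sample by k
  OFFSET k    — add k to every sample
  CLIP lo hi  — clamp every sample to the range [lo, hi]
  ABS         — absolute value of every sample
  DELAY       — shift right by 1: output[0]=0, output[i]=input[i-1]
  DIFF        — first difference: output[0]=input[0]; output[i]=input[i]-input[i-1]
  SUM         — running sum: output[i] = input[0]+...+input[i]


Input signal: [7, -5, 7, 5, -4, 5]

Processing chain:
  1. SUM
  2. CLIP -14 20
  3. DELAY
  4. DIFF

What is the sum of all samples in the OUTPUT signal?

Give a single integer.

Answer: 10

Derivation:
Input: [7, -5, 7, 5, -4, 5]
Stage 1 (SUM): sum[0..0]=7, sum[0..1]=2, sum[0..2]=9, sum[0..3]=14, sum[0..4]=10, sum[0..5]=15 -> [7, 2, 9, 14, 10, 15]
Stage 2 (CLIP -14 20): clip(7,-14,20)=7, clip(2,-14,20)=2, clip(9,-14,20)=9, clip(14,-14,20)=14, clip(10,-14,20)=10, clip(15,-14,20)=15 -> [7, 2, 9, 14, 10, 15]
Stage 3 (DELAY): [0, 7, 2, 9, 14, 10] = [0, 7, 2, 9, 14, 10] -> [0, 7, 2, 9, 14, 10]
Stage 4 (DIFF): s[0]=0, 7-0=7, 2-7=-5, 9-2=7, 14-9=5, 10-14=-4 -> [0, 7, -5, 7, 5, -4]
Output sum: 10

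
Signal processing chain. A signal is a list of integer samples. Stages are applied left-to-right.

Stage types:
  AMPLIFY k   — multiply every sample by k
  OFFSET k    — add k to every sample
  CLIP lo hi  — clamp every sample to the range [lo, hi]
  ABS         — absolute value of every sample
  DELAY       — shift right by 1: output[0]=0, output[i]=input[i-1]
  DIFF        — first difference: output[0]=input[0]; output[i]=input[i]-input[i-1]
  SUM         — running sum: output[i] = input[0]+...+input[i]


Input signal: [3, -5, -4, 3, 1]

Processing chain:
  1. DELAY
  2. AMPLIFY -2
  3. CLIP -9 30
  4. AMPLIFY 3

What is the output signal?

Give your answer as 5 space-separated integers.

Input: [3, -5, -4, 3, 1]
Stage 1 (DELAY): [0, 3, -5, -4, 3] = [0, 3, -5, -4, 3] -> [0, 3, -5, -4, 3]
Stage 2 (AMPLIFY -2): 0*-2=0, 3*-2=-6, -5*-2=10, -4*-2=8, 3*-2=-6 -> [0, -6, 10, 8, -6]
Stage 3 (CLIP -9 30): clip(0,-9,30)=0, clip(-6,-9,30)=-6, clip(10,-9,30)=10, clip(8,-9,30)=8, clip(-6,-9,30)=-6 -> [0, -6, 10, 8, -6]
Stage 4 (AMPLIFY 3): 0*3=0, -6*3=-18, 10*3=30, 8*3=24, -6*3=-18 -> [0, -18, 30, 24, -18]

Answer: 0 -18 30 24 -18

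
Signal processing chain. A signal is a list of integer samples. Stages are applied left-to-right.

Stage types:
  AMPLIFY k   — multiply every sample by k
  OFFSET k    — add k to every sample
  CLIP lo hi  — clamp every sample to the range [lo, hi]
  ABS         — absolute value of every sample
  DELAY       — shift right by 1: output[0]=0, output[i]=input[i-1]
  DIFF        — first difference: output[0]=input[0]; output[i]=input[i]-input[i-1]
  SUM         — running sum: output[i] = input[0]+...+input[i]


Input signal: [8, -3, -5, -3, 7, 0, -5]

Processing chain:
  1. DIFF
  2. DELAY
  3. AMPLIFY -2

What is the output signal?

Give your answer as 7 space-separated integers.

Answer: 0 -16 22 4 -4 -20 14

Derivation:
Input: [8, -3, -5, -3, 7, 0, -5]
Stage 1 (DIFF): s[0]=8, -3-8=-11, -5--3=-2, -3--5=2, 7--3=10, 0-7=-7, -5-0=-5 -> [8, -11, -2, 2, 10, -7, -5]
Stage 2 (DELAY): [0, 8, -11, -2, 2, 10, -7] = [0, 8, -11, -2, 2, 10, -7] -> [0, 8, -11, -2, 2, 10, -7]
Stage 3 (AMPLIFY -2): 0*-2=0, 8*-2=-16, -11*-2=22, -2*-2=4, 2*-2=-4, 10*-2=-20, -7*-2=14 -> [0, -16, 22, 4, -4, -20, 14]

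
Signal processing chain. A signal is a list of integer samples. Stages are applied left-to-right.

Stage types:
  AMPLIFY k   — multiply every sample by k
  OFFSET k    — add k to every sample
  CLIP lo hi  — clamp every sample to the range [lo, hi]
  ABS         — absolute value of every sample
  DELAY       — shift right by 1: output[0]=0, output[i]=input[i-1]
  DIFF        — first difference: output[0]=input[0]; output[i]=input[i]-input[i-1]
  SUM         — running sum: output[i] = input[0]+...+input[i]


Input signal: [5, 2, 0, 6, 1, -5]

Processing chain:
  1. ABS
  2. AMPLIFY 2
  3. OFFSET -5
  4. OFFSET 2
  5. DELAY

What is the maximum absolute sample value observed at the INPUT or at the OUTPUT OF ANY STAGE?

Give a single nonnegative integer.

Input: [5, 2, 0, 6, 1, -5] (max |s|=6)
Stage 1 (ABS): |5|=5, |2|=2, |0|=0, |6|=6, |1|=1, |-5|=5 -> [5, 2, 0, 6, 1, 5] (max |s|=6)
Stage 2 (AMPLIFY 2): 5*2=10, 2*2=4, 0*2=0, 6*2=12, 1*2=2, 5*2=10 -> [10, 4, 0, 12, 2, 10] (max |s|=12)
Stage 3 (OFFSET -5): 10+-5=5, 4+-5=-1, 0+-5=-5, 12+-5=7, 2+-5=-3, 10+-5=5 -> [5, -1, -5, 7, -3, 5] (max |s|=7)
Stage 4 (OFFSET 2): 5+2=7, -1+2=1, -5+2=-3, 7+2=9, -3+2=-1, 5+2=7 -> [7, 1, -3, 9, -1, 7] (max |s|=9)
Stage 5 (DELAY): [0, 7, 1, -3, 9, -1] = [0, 7, 1, -3, 9, -1] -> [0, 7, 1, -3, 9, -1] (max |s|=9)
Overall max amplitude: 12

Answer: 12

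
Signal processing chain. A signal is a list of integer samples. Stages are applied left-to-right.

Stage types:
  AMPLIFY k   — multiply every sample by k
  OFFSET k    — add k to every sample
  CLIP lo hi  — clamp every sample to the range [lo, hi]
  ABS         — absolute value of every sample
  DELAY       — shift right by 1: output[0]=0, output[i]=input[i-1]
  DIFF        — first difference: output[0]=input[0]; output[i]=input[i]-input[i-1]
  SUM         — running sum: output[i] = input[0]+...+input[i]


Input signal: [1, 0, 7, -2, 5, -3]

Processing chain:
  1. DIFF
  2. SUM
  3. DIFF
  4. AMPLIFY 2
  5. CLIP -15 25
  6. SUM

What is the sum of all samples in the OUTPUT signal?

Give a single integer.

Input: [1, 0, 7, -2, 5, -3]
Stage 1 (DIFF): s[0]=1, 0-1=-1, 7-0=7, -2-7=-9, 5--2=7, -3-5=-8 -> [1, -1, 7, -9, 7, -8]
Stage 2 (SUM): sum[0..0]=1, sum[0..1]=0, sum[0..2]=7, sum[0..3]=-2, sum[0..4]=5, sum[0..5]=-3 -> [1, 0, 7, -2, 5, -3]
Stage 3 (DIFF): s[0]=1, 0-1=-1, 7-0=7, -2-7=-9, 5--2=7, -3-5=-8 -> [1, -1, 7, -9, 7, -8]
Stage 4 (AMPLIFY 2): 1*2=2, -1*2=-2, 7*2=14, -9*2=-18, 7*2=14, -8*2=-16 -> [2, -2, 14, -18, 14, -16]
Stage 5 (CLIP -15 25): clip(2,-15,25)=2, clip(-2,-15,25)=-2, clip(14,-15,25)=14, clip(-18,-15,25)=-15, clip(14,-15,25)=14, clip(-16,-15,25)=-15 -> [2, -2, 14, -15, 14, -15]
Stage 6 (SUM): sum[0..0]=2, sum[0..1]=0, sum[0..2]=14, sum[0..3]=-1, sum[0..4]=13, sum[0..5]=-2 -> [2, 0, 14, -1, 13, -2]
Output sum: 26

Answer: 26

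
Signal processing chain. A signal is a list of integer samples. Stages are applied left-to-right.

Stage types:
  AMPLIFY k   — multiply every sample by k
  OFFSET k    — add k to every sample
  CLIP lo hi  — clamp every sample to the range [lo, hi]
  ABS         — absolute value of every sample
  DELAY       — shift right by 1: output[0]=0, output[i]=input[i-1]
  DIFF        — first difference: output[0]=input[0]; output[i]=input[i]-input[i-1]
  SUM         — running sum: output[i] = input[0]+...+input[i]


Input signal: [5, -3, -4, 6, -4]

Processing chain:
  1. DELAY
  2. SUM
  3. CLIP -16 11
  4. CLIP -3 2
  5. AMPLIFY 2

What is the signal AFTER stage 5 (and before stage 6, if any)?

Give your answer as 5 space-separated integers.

Input: [5, -3, -4, 6, -4]
Stage 1 (DELAY): [0, 5, -3, -4, 6] = [0, 5, -3, -4, 6] -> [0, 5, -3, -4, 6]
Stage 2 (SUM): sum[0..0]=0, sum[0..1]=5, sum[0..2]=2, sum[0..3]=-2, sum[0..4]=4 -> [0, 5, 2, -2, 4]
Stage 3 (CLIP -16 11): clip(0,-16,11)=0, clip(5,-16,11)=5, clip(2,-16,11)=2, clip(-2,-16,11)=-2, clip(4,-16,11)=4 -> [0, 5, 2, -2, 4]
Stage 4 (CLIP -3 2): clip(0,-3,2)=0, clip(5,-3,2)=2, clip(2,-3,2)=2, clip(-2,-3,2)=-2, clip(4,-3,2)=2 -> [0, 2, 2, -2, 2]
Stage 5 (AMPLIFY 2): 0*2=0, 2*2=4, 2*2=4, -2*2=-4, 2*2=4 -> [0, 4, 4, -4, 4]

Answer: 0 4 4 -4 4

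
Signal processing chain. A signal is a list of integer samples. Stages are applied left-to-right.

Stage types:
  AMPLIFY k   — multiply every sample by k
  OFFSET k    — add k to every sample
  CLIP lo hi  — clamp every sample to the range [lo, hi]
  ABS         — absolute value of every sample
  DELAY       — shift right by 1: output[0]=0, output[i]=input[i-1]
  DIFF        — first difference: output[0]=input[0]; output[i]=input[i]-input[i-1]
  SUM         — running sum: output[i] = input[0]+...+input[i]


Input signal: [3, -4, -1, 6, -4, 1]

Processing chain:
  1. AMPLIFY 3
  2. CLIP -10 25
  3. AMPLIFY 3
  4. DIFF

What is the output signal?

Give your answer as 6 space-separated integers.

Answer: 27 -57 21 63 -84 39

Derivation:
Input: [3, -4, -1, 6, -4, 1]
Stage 1 (AMPLIFY 3): 3*3=9, -4*3=-12, -1*3=-3, 6*3=18, -4*3=-12, 1*3=3 -> [9, -12, -3, 18, -12, 3]
Stage 2 (CLIP -10 25): clip(9,-10,25)=9, clip(-12,-10,25)=-10, clip(-3,-10,25)=-3, clip(18,-10,25)=18, clip(-12,-10,25)=-10, clip(3,-10,25)=3 -> [9, -10, -3, 18, -10, 3]
Stage 3 (AMPLIFY 3): 9*3=27, -10*3=-30, -3*3=-9, 18*3=54, -10*3=-30, 3*3=9 -> [27, -30, -9, 54, -30, 9]
Stage 4 (DIFF): s[0]=27, -30-27=-57, -9--30=21, 54--9=63, -30-54=-84, 9--30=39 -> [27, -57, 21, 63, -84, 39]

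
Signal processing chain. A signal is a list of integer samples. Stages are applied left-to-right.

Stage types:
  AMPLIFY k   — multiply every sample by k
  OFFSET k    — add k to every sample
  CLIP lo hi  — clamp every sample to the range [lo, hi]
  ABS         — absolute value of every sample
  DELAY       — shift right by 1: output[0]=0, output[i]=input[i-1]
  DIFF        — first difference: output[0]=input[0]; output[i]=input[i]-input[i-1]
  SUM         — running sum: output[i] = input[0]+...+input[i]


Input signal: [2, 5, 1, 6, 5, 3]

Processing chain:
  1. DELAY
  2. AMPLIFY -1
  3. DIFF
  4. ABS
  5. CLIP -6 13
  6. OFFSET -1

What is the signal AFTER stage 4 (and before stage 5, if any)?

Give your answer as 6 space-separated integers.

Answer: 0 2 3 4 5 1

Derivation:
Input: [2, 5, 1, 6, 5, 3]
Stage 1 (DELAY): [0, 2, 5, 1, 6, 5] = [0, 2, 5, 1, 6, 5] -> [0, 2, 5, 1, 6, 5]
Stage 2 (AMPLIFY -1): 0*-1=0, 2*-1=-2, 5*-1=-5, 1*-1=-1, 6*-1=-6, 5*-1=-5 -> [0, -2, -5, -1, -6, -5]
Stage 3 (DIFF): s[0]=0, -2-0=-2, -5--2=-3, -1--5=4, -6--1=-5, -5--6=1 -> [0, -2, -3, 4, -5, 1]
Stage 4 (ABS): |0|=0, |-2|=2, |-3|=3, |4|=4, |-5|=5, |1|=1 -> [0, 2, 3, 4, 5, 1]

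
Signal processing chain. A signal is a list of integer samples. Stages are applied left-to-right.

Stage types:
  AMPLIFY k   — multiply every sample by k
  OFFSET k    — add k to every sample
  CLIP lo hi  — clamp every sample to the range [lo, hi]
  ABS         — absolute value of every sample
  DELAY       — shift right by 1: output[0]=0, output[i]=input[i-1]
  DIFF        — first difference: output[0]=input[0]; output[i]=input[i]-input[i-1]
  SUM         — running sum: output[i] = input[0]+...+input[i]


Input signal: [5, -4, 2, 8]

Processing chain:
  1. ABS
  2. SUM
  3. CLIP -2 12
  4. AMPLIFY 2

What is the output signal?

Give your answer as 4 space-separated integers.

Input: [5, -4, 2, 8]
Stage 1 (ABS): |5|=5, |-4|=4, |2|=2, |8|=8 -> [5, 4, 2, 8]
Stage 2 (SUM): sum[0..0]=5, sum[0..1]=9, sum[0..2]=11, sum[0..3]=19 -> [5, 9, 11, 19]
Stage 3 (CLIP -2 12): clip(5,-2,12)=5, clip(9,-2,12)=9, clip(11,-2,12)=11, clip(19,-2,12)=12 -> [5, 9, 11, 12]
Stage 4 (AMPLIFY 2): 5*2=10, 9*2=18, 11*2=22, 12*2=24 -> [10, 18, 22, 24]

Answer: 10 18 22 24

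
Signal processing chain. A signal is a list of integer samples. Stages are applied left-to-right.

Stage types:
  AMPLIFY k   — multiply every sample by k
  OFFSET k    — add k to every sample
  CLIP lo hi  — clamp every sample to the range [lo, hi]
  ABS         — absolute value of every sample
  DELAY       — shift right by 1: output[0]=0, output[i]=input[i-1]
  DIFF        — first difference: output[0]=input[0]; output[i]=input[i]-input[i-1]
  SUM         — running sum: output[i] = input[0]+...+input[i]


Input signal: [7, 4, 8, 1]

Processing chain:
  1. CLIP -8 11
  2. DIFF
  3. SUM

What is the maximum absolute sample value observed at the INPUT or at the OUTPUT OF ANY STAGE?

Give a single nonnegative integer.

Input: [7, 4, 8, 1] (max |s|=8)
Stage 1 (CLIP -8 11): clip(7,-8,11)=7, clip(4,-8,11)=4, clip(8,-8,11)=8, clip(1,-8,11)=1 -> [7, 4, 8, 1] (max |s|=8)
Stage 2 (DIFF): s[0]=7, 4-7=-3, 8-4=4, 1-8=-7 -> [7, -3, 4, -7] (max |s|=7)
Stage 3 (SUM): sum[0..0]=7, sum[0..1]=4, sum[0..2]=8, sum[0..3]=1 -> [7, 4, 8, 1] (max |s|=8)
Overall max amplitude: 8

Answer: 8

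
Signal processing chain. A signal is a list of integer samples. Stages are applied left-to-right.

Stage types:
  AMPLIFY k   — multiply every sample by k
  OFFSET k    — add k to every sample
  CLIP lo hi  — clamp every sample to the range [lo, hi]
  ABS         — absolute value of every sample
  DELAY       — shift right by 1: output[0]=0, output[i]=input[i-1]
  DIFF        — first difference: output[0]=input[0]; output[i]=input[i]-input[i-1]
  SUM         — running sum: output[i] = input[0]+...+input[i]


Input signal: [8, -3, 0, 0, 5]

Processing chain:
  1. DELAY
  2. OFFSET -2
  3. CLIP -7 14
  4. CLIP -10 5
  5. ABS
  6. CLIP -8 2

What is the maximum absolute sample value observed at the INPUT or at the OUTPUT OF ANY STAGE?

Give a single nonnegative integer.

Answer: 8

Derivation:
Input: [8, -3, 0, 0, 5] (max |s|=8)
Stage 1 (DELAY): [0, 8, -3, 0, 0] = [0, 8, -3, 0, 0] -> [0, 8, -3, 0, 0] (max |s|=8)
Stage 2 (OFFSET -2): 0+-2=-2, 8+-2=6, -3+-2=-5, 0+-2=-2, 0+-2=-2 -> [-2, 6, -5, -2, -2] (max |s|=6)
Stage 3 (CLIP -7 14): clip(-2,-7,14)=-2, clip(6,-7,14)=6, clip(-5,-7,14)=-5, clip(-2,-7,14)=-2, clip(-2,-7,14)=-2 -> [-2, 6, -5, -2, -2] (max |s|=6)
Stage 4 (CLIP -10 5): clip(-2,-10,5)=-2, clip(6,-10,5)=5, clip(-5,-10,5)=-5, clip(-2,-10,5)=-2, clip(-2,-10,5)=-2 -> [-2, 5, -5, -2, -2] (max |s|=5)
Stage 5 (ABS): |-2|=2, |5|=5, |-5|=5, |-2|=2, |-2|=2 -> [2, 5, 5, 2, 2] (max |s|=5)
Stage 6 (CLIP -8 2): clip(2,-8,2)=2, clip(5,-8,2)=2, clip(5,-8,2)=2, clip(2,-8,2)=2, clip(2,-8,2)=2 -> [2, 2, 2, 2, 2] (max |s|=2)
Overall max amplitude: 8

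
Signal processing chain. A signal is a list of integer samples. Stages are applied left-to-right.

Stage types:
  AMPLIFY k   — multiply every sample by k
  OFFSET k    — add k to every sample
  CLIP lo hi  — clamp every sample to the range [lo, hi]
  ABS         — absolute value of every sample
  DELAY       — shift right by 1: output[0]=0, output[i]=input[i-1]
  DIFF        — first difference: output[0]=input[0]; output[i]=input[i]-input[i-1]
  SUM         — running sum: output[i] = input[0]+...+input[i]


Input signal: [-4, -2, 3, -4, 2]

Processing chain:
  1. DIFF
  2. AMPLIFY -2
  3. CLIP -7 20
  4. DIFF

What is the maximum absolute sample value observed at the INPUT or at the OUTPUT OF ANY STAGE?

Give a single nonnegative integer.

Input: [-4, -2, 3, -4, 2] (max |s|=4)
Stage 1 (DIFF): s[0]=-4, -2--4=2, 3--2=5, -4-3=-7, 2--4=6 -> [-4, 2, 5, -7, 6] (max |s|=7)
Stage 2 (AMPLIFY -2): -4*-2=8, 2*-2=-4, 5*-2=-10, -7*-2=14, 6*-2=-12 -> [8, -4, -10, 14, -12] (max |s|=14)
Stage 3 (CLIP -7 20): clip(8,-7,20)=8, clip(-4,-7,20)=-4, clip(-10,-7,20)=-7, clip(14,-7,20)=14, clip(-12,-7,20)=-7 -> [8, -4, -7, 14, -7] (max |s|=14)
Stage 4 (DIFF): s[0]=8, -4-8=-12, -7--4=-3, 14--7=21, -7-14=-21 -> [8, -12, -3, 21, -21] (max |s|=21)
Overall max amplitude: 21

Answer: 21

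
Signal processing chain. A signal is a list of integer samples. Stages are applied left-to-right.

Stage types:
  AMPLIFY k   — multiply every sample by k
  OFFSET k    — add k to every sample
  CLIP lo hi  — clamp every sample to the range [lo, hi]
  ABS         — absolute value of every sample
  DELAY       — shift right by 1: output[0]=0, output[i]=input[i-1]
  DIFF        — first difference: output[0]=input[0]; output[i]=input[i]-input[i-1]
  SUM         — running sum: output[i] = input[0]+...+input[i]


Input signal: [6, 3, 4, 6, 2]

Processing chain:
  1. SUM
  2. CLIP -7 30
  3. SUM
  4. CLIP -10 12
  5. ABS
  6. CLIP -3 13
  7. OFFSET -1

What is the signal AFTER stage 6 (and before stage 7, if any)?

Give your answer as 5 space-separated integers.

Input: [6, 3, 4, 6, 2]
Stage 1 (SUM): sum[0..0]=6, sum[0..1]=9, sum[0..2]=13, sum[0..3]=19, sum[0..4]=21 -> [6, 9, 13, 19, 21]
Stage 2 (CLIP -7 30): clip(6,-7,30)=6, clip(9,-7,30)=9, clip(13,-7,30)=13, clip(19,-7,30)=19, clip(21,-7,30)=21 -> [6, 9, 13, 19, 21]
Stage 3 (SUM): sum[0..0]=6, sum[0..1]=15, sum[0..2]=28, sum[0..3]=47, sum[0..4]=68 -> [6, 15, 28, 47, 68]
Stage 4 (CLIP -10 12): clip(6,-10,12)=6, clip(15,-10,12)=12, clip(28,-10,12)=12, clip(47,-10,12)=12, clip(68,-10,12)=12 -> [6, 12, 12, 12, 12]
Stage 5 (ABS): |6|=6, |12|=12, |12|=12, |12|=12, |12|=12 -> [6, 12, 12, 12, 12]
Stage 6 (CLIP -3 13): clip(6,-3,13)=6, clip(12,-3,13)=12, clip(12,-3,13)=12, clip(12,-3,13)=12, clip(12,-3,13)=12 -> [6, 12, 12, 12, 12]

Answer: 6 12 12 12 12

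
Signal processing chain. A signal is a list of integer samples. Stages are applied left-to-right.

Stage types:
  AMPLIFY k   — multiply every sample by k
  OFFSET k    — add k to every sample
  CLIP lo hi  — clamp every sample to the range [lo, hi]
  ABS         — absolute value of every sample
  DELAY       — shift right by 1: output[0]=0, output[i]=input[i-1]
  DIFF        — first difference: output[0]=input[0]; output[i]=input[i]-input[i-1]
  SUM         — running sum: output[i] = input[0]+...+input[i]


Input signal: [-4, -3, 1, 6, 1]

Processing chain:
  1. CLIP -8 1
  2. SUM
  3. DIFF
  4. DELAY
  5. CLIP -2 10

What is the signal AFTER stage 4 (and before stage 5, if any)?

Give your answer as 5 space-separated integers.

Answer: 0 -4 -3 1 1

Derivation:
Input: [-4, -3, 1, 6, 1]
Stage 1 (CLIP -8 1): clip(-4,-8,1)=-4, clip(-3,-8,1)=-3, clip(1,-8,1)=1, clip(6,-8,1)=1, clip(1,-8,1)=1 -> [-4, -3, 1, 1, 1]
Stage 2 (SUM): sum[0..0]=-4, sum[0..1]=-7, sum[0..2]=-6, sum[0..3]=-5, sum[0..4]=-4 -> [-4, -7, -6, -5, -4]
Stage 3 (DIFF): s[0]=-4, -7--4=-3, -6--7=1, -5--6=1, -4--5=1 -> [-4, -3, 1, 1, 1]
Stage 4 (DELAY): [0, -4, -3, 1, 1] = [0, -4, -3, 1, 1] -> [0, -4, -3, 1, 1]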